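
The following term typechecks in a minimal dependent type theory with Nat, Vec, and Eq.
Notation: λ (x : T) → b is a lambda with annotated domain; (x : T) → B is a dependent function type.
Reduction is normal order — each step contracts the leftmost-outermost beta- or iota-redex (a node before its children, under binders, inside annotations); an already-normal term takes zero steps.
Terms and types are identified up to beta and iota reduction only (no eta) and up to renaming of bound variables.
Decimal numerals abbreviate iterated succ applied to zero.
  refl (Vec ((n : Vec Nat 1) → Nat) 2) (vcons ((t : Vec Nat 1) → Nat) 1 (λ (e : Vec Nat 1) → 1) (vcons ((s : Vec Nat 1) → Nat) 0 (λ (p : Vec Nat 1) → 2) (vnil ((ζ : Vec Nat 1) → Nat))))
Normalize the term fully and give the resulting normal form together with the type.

resulting normal form:
  refl (Vec ((n : Vec Nat 1) → Nat) 2) (vcons ((t : Vec Nat 1) → Nat) 1 (λ (e : Vec Nat 1) → 1) (vcons ((s : Vec Nat 1) → Nat) 0 (λ (p : Vec Nat 1) → 2) (vnil ((ζ : Vec Nat 1) → Nat))))
type:
  Eq (Vec ((n : Vec Nat 1) → Nat) 2) (vcons ((t : Vec Nat 1) → Nat) 1 (λ (e : Vec Nat 1) → 1) (vcons ((s : Vec Nat 1) → Nat) 0 (λ (p : Vec Nat 1) → 2) (vnil ((ζ : Vec Nat 1) → Nat)))) (vcons ((o : Vec Nat 1) → Nat) 1 (λ (β : Vec Nat 1) → 1) (vcons ((ψ : Vec Nat 1) → Nat) 0 (λ (f : Vec Nat 1) → 2) (vnil ((v : Vec Nat 1) → Nat))))
observation: no redex remains anywhere in the term; it is its own normal form.


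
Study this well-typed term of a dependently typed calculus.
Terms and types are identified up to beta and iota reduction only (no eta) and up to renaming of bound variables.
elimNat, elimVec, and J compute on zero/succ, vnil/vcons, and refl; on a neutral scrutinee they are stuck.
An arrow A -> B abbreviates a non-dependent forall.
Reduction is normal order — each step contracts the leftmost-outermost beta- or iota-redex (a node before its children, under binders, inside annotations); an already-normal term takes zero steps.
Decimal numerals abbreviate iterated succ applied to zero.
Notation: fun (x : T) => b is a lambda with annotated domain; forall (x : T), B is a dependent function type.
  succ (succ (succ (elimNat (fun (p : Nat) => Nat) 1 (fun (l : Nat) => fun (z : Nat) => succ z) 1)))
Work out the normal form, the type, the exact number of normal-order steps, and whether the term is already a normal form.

reduced normal form:
  5
inferred type:
  Nat
reduction steps (normal order): 4
started in normal form: no
first redex: an elimNat iota-redex


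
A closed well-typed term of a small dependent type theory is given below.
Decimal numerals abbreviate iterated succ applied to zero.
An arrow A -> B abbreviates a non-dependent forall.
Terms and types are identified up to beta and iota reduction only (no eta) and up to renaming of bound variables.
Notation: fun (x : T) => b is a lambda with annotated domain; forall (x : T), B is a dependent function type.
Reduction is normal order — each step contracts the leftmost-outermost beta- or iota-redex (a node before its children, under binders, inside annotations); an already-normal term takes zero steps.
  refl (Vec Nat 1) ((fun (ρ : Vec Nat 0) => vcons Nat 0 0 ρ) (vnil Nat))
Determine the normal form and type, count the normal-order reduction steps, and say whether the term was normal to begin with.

resulting normal form:
  refl (Vec Nat 1) (vcons Nat 0 0 (vnil Nat))
the term's type:
  Eq (Vec Nat 1) (vcons Nat 0 0 (vnil Nat)) (vcons Nat 0 0 (vnil Nat))
steps to reach normal form (normal order): 1
term was already normal: no
first redex: a beta-redex


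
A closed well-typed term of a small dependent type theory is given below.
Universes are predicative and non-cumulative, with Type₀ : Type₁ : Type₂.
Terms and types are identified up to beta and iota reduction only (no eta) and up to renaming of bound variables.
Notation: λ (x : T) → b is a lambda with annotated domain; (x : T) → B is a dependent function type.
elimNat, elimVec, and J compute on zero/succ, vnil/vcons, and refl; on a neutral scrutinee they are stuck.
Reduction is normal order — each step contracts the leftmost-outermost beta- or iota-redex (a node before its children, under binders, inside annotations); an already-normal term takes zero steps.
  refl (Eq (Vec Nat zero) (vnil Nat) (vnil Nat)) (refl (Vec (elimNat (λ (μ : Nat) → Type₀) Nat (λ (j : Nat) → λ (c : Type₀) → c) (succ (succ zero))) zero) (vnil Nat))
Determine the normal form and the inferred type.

normal form:
  refl (Eq (Vec Nat zero) (vnil Nat) (vnil Nat)) (refl (Vec Nat zero) (vnil Nat))
the term's type:
  Eq (Eq (Vec Nat zero) (vnil Nat) (vnil Nat)) (refl (Vec Nat zero) (vnil Nat)) (refl (Vec Nat zero) (vnil Nat))


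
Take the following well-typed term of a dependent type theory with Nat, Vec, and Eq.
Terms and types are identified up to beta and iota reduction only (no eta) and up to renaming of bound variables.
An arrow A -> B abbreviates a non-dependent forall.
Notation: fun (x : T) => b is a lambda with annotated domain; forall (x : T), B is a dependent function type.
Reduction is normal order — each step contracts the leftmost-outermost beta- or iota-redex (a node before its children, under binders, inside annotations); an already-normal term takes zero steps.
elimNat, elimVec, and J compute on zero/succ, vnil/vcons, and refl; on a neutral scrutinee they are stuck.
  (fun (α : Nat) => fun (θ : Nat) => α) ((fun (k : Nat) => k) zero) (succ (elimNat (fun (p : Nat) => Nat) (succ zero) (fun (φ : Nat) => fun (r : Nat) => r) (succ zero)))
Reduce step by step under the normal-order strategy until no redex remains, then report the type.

normal-order reduction sequence:
  (fun (α : Nat) => fun (θ : Nat) => α) ((fun (k : Nat) => k) zero) (succ (elimNat (fun (p : Nat) => Nat) (succ zero) (fun (φ : Nat) => fun (r : Nat) => r) (succ zero)))
  ~> (fun (α : Nat) => (fun (θ : Nat) => θ) zero) (succ (elimNat (fun (k : Nat) => Nat) (succ zero) (fun (p : Nat) => fun (φ : Nat) => φ) (succ zero)))
  ~> (fun (α : Nat) => α) zero
  ~> zero
the term's type:
  Nat


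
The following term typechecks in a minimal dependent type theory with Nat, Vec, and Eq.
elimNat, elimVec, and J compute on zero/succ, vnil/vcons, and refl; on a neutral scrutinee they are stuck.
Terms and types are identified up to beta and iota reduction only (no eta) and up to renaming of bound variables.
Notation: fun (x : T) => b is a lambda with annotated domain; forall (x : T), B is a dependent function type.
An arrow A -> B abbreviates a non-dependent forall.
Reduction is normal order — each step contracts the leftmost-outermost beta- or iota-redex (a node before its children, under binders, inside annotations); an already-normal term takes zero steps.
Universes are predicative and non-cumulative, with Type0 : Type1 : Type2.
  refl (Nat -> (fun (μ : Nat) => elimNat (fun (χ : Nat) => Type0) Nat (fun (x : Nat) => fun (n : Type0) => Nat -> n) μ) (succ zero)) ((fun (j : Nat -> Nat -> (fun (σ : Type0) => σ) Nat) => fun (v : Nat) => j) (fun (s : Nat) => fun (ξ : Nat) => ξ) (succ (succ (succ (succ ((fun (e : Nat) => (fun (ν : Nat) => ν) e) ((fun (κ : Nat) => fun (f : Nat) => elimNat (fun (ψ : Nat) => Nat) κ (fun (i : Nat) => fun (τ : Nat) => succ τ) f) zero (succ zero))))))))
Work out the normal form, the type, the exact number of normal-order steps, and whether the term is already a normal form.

resulting normal form:
  refl (Nat -> Nat -> Nat) (fun (μ : Nat) => fun (χ : Nat) => χ)
the term's type:
  Eq (Nat -> Nat -> Nat) (fun (μ : Nat) => fun (χ : Nat) => χ) (fun (x : Nat) => fun (n : Nat) => n)
normal-order step count: 7
term was already normal: no
first redex: a beta-redex


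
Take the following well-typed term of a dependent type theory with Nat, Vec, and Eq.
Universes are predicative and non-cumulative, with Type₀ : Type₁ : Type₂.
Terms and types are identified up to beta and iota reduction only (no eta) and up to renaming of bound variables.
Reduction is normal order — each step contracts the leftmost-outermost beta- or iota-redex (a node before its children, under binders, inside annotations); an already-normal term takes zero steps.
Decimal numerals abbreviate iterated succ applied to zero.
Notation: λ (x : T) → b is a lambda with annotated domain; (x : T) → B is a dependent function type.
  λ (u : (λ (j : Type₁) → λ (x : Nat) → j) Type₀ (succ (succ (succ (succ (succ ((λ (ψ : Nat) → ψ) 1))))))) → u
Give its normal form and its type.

resulting normal form:
  λ (u : Type₀) → u
type:
  (u : Type₀) → Type₀
observation: normalization takes exactly 2 steps under the normal-order strategy.


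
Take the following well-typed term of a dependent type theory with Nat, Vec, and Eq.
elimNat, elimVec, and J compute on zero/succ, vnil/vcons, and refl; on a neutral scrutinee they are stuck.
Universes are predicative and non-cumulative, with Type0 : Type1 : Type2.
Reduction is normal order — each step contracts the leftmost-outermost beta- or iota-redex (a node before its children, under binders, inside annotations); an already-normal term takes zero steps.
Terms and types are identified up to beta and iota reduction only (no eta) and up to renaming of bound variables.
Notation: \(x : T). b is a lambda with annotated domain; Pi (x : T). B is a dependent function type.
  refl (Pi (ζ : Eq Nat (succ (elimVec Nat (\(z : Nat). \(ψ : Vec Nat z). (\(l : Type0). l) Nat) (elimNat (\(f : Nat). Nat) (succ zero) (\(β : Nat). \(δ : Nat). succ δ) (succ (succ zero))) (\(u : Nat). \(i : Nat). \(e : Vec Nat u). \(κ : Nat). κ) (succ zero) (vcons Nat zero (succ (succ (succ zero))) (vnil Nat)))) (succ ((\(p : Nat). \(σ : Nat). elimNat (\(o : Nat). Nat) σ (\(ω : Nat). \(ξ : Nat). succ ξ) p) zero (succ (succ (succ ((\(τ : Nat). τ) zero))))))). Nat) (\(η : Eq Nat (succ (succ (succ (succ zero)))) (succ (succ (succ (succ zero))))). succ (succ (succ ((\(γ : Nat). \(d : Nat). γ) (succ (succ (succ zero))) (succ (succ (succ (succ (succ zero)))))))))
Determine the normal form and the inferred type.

resulting normal form:
  refl (Pi (ζ : Eq Nat (succ (succ (succ (succ zero)))) (succ (succ (succ (succ zero))))). Nat) (\(z : Eq Nat (succ (succ (succ (succ zero)))) (succ (succ (succ (succ zero))))). succ (succ (succ (succ (succ (succ zero))))))
type:
  Eq (Pi (ζ : Eq Nat (succ (succ (succ (succ zero)))) (succ (succ (succ (succ zero))))). Nat) (\(z : Eq Nat (succ (succ (succ (succ zero)))) (succ (succ (succ (succ zero))))). succ (succ (succ (succ (succ (succ zero)))))) (\(ψ : Eq Nat (succ (succ (succ (succ zero)))) (succ (succ (succ (succ zero))))). succ (succ (succ (succ (succ (succ zero))))))


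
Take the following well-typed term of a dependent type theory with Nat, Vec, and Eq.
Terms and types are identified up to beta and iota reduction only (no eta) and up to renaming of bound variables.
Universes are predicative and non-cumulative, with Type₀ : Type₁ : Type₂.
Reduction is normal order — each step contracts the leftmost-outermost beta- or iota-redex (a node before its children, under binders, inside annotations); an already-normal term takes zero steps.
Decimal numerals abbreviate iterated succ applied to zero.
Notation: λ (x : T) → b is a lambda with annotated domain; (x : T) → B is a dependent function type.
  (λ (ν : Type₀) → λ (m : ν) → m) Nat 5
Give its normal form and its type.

normal form:
  5
inferred type:
  Nat
observation: 2 normal-order steps normalize the term, beginning with a beta-redex.


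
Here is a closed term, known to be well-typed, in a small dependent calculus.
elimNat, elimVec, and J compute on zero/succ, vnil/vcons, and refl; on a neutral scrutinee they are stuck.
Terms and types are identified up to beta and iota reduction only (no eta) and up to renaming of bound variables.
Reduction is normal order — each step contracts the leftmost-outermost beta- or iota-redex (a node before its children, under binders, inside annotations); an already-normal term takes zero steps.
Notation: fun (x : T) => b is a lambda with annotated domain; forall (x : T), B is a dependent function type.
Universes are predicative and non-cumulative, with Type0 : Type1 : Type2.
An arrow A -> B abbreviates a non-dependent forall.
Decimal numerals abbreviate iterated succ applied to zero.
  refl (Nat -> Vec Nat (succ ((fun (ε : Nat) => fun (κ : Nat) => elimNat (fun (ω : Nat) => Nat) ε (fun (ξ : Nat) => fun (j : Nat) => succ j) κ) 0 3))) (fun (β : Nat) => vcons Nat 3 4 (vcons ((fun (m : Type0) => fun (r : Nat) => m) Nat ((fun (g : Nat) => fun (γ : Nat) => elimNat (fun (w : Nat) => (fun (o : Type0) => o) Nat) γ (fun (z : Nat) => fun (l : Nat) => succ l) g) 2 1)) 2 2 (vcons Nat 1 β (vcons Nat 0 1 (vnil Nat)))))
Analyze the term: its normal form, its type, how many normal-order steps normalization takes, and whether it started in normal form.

normal form:
  refl (Nat -> Vec Nat 4) (fun (ε : Nat) => vcons Nat 3 4 (vcons Nat 2 2 (vcons Nat 1 ε (vcons Nat 0 1 (vnil Nat)))))
type:
  Eq (Nat -> Vec Nat 4) (fun (ε : Nat) => vcons Nat 3 4 (vcons Nat 2 2 (vcons Nat 1 ε (vcons Nat 0 1 (vnil Nat))))) (fun (κ : Nat) => vcons Nat 3 4 (vcons Nat 2 2 (vcons Nat 1 κ (vcons Nat 0 1 (vnil Nat)))))
steps to reach normal form (normal order): 14
already normal: no
first redex: a beta-redex


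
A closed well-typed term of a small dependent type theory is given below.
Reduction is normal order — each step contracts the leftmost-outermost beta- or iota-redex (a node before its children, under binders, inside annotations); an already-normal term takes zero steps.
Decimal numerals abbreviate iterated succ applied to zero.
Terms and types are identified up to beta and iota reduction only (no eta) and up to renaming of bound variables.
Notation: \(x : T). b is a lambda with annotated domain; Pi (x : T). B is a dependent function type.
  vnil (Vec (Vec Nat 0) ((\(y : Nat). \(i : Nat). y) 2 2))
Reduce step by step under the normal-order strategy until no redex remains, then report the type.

reduction (normal order):
  vnil (Vec (Vec Nat 0) ((\(y : Nat). \(i : Nat). y) 2 2))
  ~> vnil (Vec (Vec Nat 0) ((\(y : Nat). 2) 2))
  ~> vnil (Vec (Vec Nat 0) 2)
the term's type:
  Vec (Vec (Vec Nat 0) 2) 0


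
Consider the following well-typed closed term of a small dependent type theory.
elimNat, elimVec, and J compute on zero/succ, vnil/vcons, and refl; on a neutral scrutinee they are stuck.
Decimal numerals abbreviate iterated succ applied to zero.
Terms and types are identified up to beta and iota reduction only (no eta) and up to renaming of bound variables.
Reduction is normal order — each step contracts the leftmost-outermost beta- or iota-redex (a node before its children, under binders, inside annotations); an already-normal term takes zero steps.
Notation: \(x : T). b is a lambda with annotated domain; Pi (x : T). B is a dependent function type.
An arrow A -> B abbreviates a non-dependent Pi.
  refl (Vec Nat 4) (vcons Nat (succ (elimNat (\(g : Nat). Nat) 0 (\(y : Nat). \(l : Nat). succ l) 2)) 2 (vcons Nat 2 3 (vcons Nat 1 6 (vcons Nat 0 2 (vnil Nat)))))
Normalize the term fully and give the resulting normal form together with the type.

resulting normal form:
  refl (Vec Nat 4) (vcons Nat 3 2 (vcons Nat 2 3 (vcons Nat 1 6 (vcons Nat 0 2 (vnil Nat)))))
type:
  Eq (Vec Nat 4) (vcons Nat 3 2 (vcons Nat 2 3 (vcons Nat 1 6 (vcons Nat 0 2 (vnil Nat))))) (vcons Nat 3 2 (vcons Nat 2 3 (vcons Nat 1 6 (vcons Nat 0 2 (vnil Nat)))))


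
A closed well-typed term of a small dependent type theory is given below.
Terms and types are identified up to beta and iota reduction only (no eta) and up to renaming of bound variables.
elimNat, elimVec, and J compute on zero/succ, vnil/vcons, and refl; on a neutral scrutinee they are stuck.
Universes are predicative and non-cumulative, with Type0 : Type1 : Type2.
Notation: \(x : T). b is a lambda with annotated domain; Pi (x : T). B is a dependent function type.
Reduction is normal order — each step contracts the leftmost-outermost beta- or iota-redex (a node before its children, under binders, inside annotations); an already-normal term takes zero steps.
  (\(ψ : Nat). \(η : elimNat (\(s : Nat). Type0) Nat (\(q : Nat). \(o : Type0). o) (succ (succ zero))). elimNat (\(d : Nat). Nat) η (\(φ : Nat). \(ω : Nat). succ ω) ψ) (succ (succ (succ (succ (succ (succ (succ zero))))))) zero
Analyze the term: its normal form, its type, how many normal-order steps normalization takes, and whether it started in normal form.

resulting normal form:
  succ (succ (succ (succ (succ (succ (succ zero))))))
inferred type:
  Nat
steps to reach normal form (normal order): 24
term was already normal: no
first redex: a beta-redex


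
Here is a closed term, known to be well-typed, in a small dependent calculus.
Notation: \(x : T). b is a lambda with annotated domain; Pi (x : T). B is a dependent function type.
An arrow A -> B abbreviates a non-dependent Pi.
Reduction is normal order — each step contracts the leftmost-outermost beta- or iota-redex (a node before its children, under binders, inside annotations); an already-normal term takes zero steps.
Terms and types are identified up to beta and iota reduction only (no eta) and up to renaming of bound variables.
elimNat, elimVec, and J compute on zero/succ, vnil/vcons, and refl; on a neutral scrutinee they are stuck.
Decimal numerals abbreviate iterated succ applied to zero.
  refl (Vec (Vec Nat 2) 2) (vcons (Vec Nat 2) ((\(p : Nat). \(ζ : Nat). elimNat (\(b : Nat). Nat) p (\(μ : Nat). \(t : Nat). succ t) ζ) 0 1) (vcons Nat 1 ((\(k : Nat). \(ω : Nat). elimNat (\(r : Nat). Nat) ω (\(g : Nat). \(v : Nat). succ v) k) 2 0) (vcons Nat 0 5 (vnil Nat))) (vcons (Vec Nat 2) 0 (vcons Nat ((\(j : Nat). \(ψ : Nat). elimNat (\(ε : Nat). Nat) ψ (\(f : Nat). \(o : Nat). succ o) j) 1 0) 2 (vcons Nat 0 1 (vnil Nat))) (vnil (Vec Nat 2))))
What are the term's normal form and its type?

resulting normal form:
  refl (Vec (Vec Nat 2) 2) (vcons (Vec Nat 2) 1 (vcons Nat 1 2 (vcons Nat 0 5 (vnil Nat))) (vcons (Vec Nat 2) 0 (vcons Nat 1 2 (vcons Nat 0 1 (vnil Nat))) (vnil (Vec Nat 2))))
the term's type:
  Eq (Vec (Vec Nat 2) 2) (vcons (Vec Nat 2) 1 (vcons Nat 1 2 (vcons Nat 0 5 (vnil Nat))) (vcons (Vec Nat 2) 0 (vcons Nat 1 2 (vcons Nat 0 1 (vnil Nat))) (vnil (Vec Nat 2)))) (vcons (Vec Nat 2) 1 (vcons Nat 1 2 (vcons Nat 0 5 (vnil Nat))) (vcons (Vec Nat 2) 0 (vcons Nat 1 2 (vcons Nat 0 1 (vnil Nat))) (vnil (Vec Nat 2))))
observation: the first redex contracted is a beta-redex; the normal form is reached in 21 normal-order steps.


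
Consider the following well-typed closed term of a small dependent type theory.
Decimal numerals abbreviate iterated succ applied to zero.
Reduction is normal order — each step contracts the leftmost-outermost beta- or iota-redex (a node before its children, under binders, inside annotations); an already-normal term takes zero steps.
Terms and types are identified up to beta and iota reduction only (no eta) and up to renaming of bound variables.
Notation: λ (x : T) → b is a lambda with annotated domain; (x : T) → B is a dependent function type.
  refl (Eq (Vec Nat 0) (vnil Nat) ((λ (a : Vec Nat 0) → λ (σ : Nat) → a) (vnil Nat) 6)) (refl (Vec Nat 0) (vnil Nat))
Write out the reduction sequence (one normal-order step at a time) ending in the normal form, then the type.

normal-order reduction:
  refl (Eq (Vec Nat 0) (vnil Nat) ((λ (a : Vec Nat 0) → λ (σ : Nat) → a) (vnil Nat) 6)) (refl (Vec Nat 0) (vnil Nat))
  ~> refl (Eq (Vec Nat 0) (vnil Nat) ((λ (a : Nat) → vnil Nat) 6)) (refl (Vec Nat 0) (vnil Nat))
  ~> refl (Eq (Vec Nat 0) (vnil Nat) (vnil Nat)) (refl (Vec Nat 0) (vnil Nat))
type:
  Eq (Eq (Vec Nat 0) (vnil Nat) (vnil Nat)) (refl (Vec Nat 0) (vnil Nat)) (refl (Vec Nat 0) (vnil Nat))


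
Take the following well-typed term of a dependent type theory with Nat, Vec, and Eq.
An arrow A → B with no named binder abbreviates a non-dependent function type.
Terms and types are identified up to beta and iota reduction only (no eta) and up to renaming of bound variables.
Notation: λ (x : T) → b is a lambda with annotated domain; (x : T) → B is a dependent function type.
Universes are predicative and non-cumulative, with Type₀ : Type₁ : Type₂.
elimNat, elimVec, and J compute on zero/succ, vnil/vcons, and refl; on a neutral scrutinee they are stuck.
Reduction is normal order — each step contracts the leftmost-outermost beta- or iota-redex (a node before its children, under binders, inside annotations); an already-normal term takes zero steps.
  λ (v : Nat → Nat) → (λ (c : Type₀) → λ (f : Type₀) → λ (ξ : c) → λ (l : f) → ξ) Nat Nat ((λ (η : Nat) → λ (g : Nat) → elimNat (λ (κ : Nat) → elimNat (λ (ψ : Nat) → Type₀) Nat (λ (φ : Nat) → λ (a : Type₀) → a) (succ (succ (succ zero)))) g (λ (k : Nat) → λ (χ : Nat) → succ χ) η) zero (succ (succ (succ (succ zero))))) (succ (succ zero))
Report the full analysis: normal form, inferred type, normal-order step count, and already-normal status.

normal form:
  λ (v : Nat → Nat) → succ (succ (succ (succ zero)))
type:
  (Nat → Nat) → Nat
steps to reach normal form (normal order): 7
started in normal form: no
first contracted redex: a beta-redex


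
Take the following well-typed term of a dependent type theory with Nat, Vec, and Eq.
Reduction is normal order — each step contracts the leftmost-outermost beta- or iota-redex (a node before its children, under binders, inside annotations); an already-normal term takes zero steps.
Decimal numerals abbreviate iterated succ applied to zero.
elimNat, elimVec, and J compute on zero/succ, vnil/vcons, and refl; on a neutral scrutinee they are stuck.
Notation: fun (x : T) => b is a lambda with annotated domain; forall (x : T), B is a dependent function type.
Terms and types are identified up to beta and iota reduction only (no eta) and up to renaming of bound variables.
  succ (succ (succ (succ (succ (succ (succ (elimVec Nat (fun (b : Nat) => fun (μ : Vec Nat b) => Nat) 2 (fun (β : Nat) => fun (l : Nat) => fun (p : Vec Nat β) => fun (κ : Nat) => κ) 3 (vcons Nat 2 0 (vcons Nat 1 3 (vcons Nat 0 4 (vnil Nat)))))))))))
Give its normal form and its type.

reduced normal form:
  9
inferred type:
  Nat
observation: the leftmost-outermost redex is an elimVec iota-redex, and normalization takes 16 steps.


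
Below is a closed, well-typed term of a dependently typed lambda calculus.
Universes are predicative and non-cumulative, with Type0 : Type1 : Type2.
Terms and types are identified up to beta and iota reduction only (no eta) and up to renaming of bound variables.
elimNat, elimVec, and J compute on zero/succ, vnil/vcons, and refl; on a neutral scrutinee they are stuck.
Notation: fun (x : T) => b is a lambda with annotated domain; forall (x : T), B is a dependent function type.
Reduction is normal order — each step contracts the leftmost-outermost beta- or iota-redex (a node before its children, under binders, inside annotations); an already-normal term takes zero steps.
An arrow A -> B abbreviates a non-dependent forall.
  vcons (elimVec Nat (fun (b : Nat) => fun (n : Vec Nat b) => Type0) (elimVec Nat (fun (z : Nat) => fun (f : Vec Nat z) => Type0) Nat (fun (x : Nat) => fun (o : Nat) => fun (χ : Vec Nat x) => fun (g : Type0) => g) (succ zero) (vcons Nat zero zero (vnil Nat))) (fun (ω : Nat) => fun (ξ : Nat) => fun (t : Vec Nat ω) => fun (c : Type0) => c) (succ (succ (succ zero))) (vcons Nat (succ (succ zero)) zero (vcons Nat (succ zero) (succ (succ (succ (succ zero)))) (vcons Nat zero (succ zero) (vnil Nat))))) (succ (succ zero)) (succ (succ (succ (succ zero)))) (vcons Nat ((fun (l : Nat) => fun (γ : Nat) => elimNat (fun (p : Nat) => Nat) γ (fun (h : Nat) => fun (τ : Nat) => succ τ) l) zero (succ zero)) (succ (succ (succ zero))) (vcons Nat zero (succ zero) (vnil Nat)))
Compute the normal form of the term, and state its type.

resulting normal form:
  vcons Nat (succ (succ zero)) (succ (succ (succ (succ zero)))) (vcons Nat (succ zero) (succ (succ (succ zero))) (vcons Nat zero (succ zero) (vnil Nat)))
type:
  Vec Nat (succ (succ (succ zero)))


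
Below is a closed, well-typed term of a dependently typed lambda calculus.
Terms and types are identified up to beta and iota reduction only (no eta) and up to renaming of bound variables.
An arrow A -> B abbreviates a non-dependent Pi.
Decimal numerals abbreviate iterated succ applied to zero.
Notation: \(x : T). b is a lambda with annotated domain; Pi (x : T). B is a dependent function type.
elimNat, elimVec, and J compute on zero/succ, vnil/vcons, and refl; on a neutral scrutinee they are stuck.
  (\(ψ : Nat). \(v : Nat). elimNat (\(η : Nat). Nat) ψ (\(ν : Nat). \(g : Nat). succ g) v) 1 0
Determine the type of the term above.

inferred type:
  Nat


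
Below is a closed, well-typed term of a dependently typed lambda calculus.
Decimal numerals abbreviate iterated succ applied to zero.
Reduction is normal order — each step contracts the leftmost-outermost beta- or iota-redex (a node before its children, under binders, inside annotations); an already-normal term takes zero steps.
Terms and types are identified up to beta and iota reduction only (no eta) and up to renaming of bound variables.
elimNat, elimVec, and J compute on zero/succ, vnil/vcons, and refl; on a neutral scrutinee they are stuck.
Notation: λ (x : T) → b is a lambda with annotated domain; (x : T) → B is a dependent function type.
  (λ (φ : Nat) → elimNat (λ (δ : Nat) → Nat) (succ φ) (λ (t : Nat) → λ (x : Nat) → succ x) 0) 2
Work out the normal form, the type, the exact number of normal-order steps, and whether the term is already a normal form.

resulting normal form:
  3
type:
  Nat
normal-order step count: 2
already normal: no
first contracted redex: a beta-redex


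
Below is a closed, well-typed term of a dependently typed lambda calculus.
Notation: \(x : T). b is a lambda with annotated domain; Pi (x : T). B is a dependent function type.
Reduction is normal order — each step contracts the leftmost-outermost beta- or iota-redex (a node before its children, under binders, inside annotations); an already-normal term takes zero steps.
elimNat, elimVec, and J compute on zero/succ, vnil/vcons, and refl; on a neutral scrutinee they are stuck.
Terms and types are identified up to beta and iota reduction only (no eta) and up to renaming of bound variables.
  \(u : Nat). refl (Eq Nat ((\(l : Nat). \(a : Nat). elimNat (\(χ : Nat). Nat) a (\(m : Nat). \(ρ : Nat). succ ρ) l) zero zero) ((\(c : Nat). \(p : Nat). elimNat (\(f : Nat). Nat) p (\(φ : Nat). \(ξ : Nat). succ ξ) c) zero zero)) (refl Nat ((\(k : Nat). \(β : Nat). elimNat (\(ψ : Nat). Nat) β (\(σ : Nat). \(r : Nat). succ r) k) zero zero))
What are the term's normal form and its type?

normal form:
  \(u : Nat). refl (Eq Nat zero zero) (refl Nat zero)
the term's type:
  Pi (u : Nat). Eq (Eq Nat zero zero) (refl Nat zero) (refl Nat zero)


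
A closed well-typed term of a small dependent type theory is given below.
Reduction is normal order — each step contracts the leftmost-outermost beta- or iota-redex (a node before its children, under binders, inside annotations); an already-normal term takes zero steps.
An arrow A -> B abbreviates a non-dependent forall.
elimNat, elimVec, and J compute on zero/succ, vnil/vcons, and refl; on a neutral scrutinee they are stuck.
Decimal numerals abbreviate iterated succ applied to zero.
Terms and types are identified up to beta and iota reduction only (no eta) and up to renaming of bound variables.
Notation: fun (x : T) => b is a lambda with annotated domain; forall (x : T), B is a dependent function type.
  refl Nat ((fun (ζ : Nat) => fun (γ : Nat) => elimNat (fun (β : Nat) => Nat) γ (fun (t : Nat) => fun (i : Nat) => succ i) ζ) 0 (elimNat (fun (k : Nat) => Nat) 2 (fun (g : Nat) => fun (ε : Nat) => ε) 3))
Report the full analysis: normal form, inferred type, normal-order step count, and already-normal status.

normal form:
  refl Nat 2
type:
  Eq Nat 2 2
steps to reach normal form (normal order): 13
started in normal form: no
first redex: a beta-redex


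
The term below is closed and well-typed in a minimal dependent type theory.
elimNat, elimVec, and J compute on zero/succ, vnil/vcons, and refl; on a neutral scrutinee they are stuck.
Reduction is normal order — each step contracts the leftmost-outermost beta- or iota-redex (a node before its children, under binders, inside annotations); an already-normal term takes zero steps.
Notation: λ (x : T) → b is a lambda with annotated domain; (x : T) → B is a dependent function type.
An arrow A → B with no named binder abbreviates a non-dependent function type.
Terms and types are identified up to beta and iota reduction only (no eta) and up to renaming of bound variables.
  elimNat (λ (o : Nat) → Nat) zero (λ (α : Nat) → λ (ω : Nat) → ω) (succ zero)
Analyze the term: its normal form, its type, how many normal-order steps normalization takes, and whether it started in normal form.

normal form:
  zero
the term's type:
  Nat
reduction steps (normal order): 4
started in normal form: no
first contracted redex: an elimNat iota-redex


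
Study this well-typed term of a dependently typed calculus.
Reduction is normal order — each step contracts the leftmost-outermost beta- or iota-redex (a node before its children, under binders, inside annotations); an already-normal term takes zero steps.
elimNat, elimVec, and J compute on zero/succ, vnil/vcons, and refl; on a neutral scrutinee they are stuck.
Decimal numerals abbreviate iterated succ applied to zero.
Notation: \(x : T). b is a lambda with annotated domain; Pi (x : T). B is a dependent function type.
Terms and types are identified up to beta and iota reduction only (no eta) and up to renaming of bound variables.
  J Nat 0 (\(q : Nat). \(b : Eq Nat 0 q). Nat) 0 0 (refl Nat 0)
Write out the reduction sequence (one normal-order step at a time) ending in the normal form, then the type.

reduction (normal order):
  J Nat 0 (\(q : Nat). \(b : Eq Nat 0 q). Nat) 0 0 (refl Nat 0)
  ~> 0
the term's type:
  Nat


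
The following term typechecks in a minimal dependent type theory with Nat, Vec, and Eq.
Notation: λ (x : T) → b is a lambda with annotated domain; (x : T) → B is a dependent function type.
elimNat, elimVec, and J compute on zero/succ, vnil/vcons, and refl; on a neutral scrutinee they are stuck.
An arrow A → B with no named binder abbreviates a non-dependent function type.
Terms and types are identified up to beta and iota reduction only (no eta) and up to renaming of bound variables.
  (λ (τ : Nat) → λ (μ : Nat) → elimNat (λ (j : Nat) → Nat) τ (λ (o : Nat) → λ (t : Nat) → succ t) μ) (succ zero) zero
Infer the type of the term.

inferred type:
  Nat


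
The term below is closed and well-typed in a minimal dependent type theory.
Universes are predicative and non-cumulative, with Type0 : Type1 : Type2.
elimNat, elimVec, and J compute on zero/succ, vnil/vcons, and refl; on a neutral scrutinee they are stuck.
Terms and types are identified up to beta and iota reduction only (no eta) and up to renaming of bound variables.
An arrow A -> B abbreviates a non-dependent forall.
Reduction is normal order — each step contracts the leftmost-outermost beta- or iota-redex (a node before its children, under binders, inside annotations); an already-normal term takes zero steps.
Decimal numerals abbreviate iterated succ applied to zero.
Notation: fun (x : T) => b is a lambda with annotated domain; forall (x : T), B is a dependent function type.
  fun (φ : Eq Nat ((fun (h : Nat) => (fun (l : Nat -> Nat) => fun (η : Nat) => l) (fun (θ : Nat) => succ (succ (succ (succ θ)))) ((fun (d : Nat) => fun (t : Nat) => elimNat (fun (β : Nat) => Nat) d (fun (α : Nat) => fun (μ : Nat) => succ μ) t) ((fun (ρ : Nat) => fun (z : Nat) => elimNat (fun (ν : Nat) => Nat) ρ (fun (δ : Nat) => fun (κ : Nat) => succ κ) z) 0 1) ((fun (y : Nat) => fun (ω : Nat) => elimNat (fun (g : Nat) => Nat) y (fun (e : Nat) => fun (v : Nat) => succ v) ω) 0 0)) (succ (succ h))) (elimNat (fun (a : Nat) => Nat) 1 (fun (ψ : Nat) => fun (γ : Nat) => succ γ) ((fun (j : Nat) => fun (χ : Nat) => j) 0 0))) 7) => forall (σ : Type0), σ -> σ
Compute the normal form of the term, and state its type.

resulting normal form:
  fun (φ : Eq Nat 7 7) => forall (h : Type0), h -> h
inferred type:
  Eq Nat 7 7 -> Type1
observation: normalization takes exactly 7 steps under the normal-order strategy.


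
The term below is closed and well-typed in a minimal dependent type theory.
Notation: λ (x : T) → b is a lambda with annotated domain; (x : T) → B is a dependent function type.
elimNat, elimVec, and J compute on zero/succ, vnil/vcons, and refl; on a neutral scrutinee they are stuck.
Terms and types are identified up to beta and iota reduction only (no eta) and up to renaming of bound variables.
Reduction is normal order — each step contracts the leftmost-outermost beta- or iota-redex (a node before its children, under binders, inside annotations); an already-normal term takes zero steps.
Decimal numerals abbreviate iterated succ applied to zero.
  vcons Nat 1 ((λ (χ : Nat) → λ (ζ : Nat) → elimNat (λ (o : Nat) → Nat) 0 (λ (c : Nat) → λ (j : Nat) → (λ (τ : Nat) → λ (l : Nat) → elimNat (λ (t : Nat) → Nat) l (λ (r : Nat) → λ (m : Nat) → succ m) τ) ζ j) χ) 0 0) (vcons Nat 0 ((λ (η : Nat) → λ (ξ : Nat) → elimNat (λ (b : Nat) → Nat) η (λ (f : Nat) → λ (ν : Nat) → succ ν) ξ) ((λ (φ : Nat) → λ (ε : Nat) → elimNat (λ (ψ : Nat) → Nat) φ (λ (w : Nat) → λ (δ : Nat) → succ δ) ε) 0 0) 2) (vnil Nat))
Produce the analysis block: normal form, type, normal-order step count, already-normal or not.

resulting normal form:
  vcons Nat 1 0 (vcons Nat 0 2 (vnil Nat))
type:
  Vec Nat 2
reduction steps (normal order): 15
started in normal form: no
first contracted redex: a beta-redex


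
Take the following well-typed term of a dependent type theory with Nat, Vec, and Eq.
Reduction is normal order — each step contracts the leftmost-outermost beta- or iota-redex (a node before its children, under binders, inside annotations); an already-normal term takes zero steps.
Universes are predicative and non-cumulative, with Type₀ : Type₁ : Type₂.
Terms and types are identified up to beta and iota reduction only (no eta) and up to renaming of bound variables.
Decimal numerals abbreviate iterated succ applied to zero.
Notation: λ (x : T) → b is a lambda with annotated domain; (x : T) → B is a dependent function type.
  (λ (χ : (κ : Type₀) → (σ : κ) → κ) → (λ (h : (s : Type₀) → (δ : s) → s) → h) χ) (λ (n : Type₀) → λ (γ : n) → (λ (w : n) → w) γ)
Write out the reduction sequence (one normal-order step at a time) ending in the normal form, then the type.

normal-order reduction:
  (λ (χ : (κ : Type₀) → (σ : κ) → κ) → (λ (h : (s : Type₀) → (δ : s) → s) → h) χ) (λ (n : Type₀) → λ (γ : n) → (λ (w : n) → w) γ)
  ~> (λ (χ : (κ : Type₀) → (σ : κ) → κ) → χ) (λ (h : Type₀) → λ (s : h) → (λ (δ : h) → δ) s)
  ~> λ (χ : Type₀) → λ (κ : χ) → (λ (σ : χ) → σ) κ
  ~> λ (χ : Type₀) → λ (κ : χ) → κ
inferred type:
  (χ : Type₀) → (κ : χ) → χ


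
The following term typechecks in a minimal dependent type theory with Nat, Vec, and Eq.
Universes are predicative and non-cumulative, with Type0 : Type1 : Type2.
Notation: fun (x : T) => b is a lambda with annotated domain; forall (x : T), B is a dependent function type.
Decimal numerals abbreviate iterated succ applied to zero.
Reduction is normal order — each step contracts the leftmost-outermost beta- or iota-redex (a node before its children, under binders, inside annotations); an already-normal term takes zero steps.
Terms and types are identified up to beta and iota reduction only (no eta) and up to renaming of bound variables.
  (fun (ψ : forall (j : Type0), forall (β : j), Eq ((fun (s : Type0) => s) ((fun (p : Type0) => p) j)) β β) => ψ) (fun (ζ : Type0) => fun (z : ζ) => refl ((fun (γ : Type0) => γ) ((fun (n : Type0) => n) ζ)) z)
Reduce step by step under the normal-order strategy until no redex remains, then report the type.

normal-order reduction sequence:
  (fun (ψ : forall (j : Type0), forall (β : j), Eq ((fun (s : Type0) => s) ((fun (p : Type0) => p) j)) β β) => ψ) (fun (ζ : Type0) => fun (z : ζ) => refl ((fun (γ : Type0) => γ) ((fun (n : Type0) => n) ζ)) z)
  ~> fun (ψ : Type0) => fun (j : ψ) => refl ((fun (β : Type0) => β) ((fun (s : Type0) => s) ψ)) j
  ~> fun (ψ : Type0) => fun (j : ψ) => refl ((fun (β : Type0) => β) ψ) j
  ~> fun (ψ : Type0) => fun (j : ψ) => refl ψ j
inferred type:
  forall (ψ : Type0), forall (j : ψ), Eq ψ j j


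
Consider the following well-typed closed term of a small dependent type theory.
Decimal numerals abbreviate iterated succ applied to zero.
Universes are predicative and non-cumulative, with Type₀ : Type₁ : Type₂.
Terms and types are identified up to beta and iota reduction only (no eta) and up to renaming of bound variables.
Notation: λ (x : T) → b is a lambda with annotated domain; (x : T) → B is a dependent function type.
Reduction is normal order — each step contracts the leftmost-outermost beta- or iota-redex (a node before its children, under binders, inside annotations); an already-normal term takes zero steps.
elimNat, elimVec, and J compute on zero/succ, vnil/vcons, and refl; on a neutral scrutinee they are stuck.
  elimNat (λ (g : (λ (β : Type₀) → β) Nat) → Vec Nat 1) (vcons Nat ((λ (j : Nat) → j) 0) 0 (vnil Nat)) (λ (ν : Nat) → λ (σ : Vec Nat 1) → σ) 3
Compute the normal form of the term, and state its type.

resulting normal form:
  vcons Nat 0 0 (vnil Nat)
inferred type:
  Vec Nat 1


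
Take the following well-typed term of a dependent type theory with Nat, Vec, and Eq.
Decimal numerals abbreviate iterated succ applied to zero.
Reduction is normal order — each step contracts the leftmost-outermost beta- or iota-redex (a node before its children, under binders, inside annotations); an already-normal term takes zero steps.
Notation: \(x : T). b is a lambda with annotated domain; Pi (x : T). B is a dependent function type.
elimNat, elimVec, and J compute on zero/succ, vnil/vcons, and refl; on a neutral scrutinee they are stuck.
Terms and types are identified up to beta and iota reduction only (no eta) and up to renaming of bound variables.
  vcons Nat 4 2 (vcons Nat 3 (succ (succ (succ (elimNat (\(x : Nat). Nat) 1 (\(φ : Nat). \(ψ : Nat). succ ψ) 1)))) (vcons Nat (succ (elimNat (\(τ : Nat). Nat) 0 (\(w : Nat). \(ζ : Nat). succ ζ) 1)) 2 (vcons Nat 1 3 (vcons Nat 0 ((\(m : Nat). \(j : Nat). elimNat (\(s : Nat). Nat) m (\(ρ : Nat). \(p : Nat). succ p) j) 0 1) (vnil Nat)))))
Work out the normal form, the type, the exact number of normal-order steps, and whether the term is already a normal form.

resulting normal form:
  vcons Nat 4 2 (vcons Nat 3 5 (vcons Nat 2 2 (vcons Nat 1 3 (vcons Nat 0 1 (vnil Nat)))))
type:
  Vec Nat 5
steps to reach normal form (normal order): 14
already normal: no
first contracted redex: an elimNat iota-redex


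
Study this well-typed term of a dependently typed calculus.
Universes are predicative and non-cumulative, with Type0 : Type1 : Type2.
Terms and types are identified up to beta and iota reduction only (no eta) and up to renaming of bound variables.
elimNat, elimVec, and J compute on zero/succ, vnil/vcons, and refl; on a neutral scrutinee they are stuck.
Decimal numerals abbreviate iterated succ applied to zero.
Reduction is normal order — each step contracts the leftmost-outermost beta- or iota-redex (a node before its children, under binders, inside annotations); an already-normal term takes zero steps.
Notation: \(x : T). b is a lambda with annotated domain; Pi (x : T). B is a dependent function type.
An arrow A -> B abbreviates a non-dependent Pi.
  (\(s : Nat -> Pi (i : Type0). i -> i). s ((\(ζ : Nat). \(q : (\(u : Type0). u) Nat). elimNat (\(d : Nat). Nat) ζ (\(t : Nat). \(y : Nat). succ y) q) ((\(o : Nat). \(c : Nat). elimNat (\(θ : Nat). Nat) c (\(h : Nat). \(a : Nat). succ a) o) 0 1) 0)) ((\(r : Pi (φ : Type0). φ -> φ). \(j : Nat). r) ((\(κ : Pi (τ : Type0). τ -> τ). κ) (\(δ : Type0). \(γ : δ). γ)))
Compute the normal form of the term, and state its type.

normal form:
  \(s : Type0). \(i : s). i
inferred type:
  Pi (s : Type0). s -> s
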